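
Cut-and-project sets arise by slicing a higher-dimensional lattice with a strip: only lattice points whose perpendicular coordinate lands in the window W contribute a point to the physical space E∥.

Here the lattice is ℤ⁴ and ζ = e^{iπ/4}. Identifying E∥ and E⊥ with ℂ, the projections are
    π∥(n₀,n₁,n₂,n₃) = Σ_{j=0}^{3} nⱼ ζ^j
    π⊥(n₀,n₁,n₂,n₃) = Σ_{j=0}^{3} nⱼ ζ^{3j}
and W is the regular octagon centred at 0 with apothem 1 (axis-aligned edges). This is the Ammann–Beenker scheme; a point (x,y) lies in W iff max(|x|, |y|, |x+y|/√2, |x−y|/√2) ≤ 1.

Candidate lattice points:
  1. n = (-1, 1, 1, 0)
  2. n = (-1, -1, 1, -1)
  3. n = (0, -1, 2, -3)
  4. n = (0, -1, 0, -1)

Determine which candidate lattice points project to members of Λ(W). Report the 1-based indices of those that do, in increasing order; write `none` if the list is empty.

With ζ = e^{iπ/4} the internal vectors are ζ^0,ζ^3,ζ^6,ζ^9.
candidate 1: n = (-1, 1, 1, 0) → π⊥ ≈ (-1.70711, -0.29289); max(|x|,|y|,|x±y|/√2) = 1.70711 > 1 ⇒ ∉ W
candidate 2: n = (-1, -1, 1, -1) → π⊥ ≈ (-1.00000, -2.41421); max(|x|,|y|,|x±y|/√2) = 2.41421 > 1 ⇒ ∉ W
candidate 3: n = (0, -1, 2, -3) → π⊥ ≈ (-1.41421, -4.82843); max(|x|,|y|,|x±y|/√2) = 4.82843 > 1 ⇒ ∉ W
candidate 4: n = (0, -1, 0, -1) → π⊥ ≈ (+0.00000, -1.41421); max(|x|,|y|,|x±y|/√2) = 1.41421 > 1 ⇒ ∉ W

none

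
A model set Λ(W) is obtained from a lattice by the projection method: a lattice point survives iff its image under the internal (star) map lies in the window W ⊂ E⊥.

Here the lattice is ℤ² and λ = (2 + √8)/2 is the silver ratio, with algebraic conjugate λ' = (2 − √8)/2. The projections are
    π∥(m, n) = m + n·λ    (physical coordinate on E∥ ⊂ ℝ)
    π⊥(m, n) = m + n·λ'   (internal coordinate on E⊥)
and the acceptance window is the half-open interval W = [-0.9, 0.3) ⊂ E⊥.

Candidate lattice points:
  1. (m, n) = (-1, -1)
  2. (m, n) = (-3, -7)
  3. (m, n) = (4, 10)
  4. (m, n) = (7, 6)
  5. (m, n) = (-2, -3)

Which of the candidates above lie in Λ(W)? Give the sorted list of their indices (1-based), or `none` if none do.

1, 2, 3, 5

Compute λ' = (2−√8)/2 = -0.4142, so π⊥(m,n) = m -0.4142·n.
#1 (-1,-1): internal coord -1 + (-1)·λ' = -0.5858; -0.5858 ∈ [-0.9, 0.3) → IN Λ
#2 (-3,-7): internal coord -3 + (-7)·λ' = -0.1005; -0.1005 ∈ [-0.9, 0.3) → IN Λ
#3 (4,10): internal coord 4 + (10)·λ' = -0.1421; -0.1421 ∈ [-0.9, 0.3) → IN Λ
#4 (7,6): internal coord 7 + (6)·λ' = +4.5147; +4.5147 ∉ [-0.9, 0.3) → out
#5 (-2,-3): internal coord -2 + (-3)·λ' = -0.7574; -0.7574 ∈ [-0.9, 0.3) → IN Λ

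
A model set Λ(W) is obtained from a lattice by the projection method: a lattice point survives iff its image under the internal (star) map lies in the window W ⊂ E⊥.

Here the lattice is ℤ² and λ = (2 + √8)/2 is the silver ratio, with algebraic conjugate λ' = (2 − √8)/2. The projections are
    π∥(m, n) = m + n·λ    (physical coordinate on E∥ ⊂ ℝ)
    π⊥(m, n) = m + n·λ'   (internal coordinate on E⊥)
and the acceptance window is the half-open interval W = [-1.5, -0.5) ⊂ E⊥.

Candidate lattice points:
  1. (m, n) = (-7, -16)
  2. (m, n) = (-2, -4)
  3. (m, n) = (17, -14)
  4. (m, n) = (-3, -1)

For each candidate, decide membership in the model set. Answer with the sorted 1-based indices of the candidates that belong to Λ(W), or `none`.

none

Compute λ' = (2−√8)/2 = -0.41421, so π⊥(m,n) = m -0.41421·n.
candidate 1: (m,n)=(-7,-16) → π∥ = -7-16·λ ≈ -45.62742, π⊥ = -7-16·λ' ≈ -0.37258 ∉ [-1.5, -0.5) ⇒ out
candidate 2: (m,n)=(-2,-4) → π∥ = -2-4·λ ≈ -11.65685, π⊥ = -2-4·λ' ≈ -0.34315 ∉ [-1.5, -0.5) ⇒ out
candidate 3: (m,n)=(17,-14) → π∥ = 17-14·λ ≈ -16.79899, π⊥ = 17-14·λ' ≈ 22.79899 ∉ [-1.5, -0.5) ⇒ out
candidate 4: (m,n)=(-3,-1) → π∥ = -3-1·λ ≈ -5.41421, π⊥ = -3-1·λ' ≈ -2.58579 ∉ [-1.5, -0.5) ⇒ out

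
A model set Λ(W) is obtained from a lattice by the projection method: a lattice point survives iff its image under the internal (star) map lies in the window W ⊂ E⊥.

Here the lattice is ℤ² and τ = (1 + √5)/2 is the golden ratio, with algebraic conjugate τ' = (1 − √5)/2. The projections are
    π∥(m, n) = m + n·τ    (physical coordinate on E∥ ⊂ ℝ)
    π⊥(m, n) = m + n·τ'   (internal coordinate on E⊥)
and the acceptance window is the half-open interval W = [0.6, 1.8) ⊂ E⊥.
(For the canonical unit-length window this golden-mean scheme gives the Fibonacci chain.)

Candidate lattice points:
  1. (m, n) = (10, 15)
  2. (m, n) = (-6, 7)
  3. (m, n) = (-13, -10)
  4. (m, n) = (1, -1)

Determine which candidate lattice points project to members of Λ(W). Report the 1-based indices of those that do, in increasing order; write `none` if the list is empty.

τ' = (1−√5)/2 ≈ -0.618034.
[1] lift (10,15): star map gives 0.729490; window check 0.6 ≤ 0.729490 < 1.8 is true → IN Λ
[2] lift (-6,7): star map gives -10.326238; window check 0.6 ≤ -10.326238 < 1.8 is false → out
[3] lift (-13,-10): star map gives -6.819660; window check 0.6 ≤ -6.819660 < 1.8 is false → out
[4] lift (1,-1): star map gives 1.618034; window check 0.6 ≤ 1.618034 < 1.8 is true → IN Λ

1, 4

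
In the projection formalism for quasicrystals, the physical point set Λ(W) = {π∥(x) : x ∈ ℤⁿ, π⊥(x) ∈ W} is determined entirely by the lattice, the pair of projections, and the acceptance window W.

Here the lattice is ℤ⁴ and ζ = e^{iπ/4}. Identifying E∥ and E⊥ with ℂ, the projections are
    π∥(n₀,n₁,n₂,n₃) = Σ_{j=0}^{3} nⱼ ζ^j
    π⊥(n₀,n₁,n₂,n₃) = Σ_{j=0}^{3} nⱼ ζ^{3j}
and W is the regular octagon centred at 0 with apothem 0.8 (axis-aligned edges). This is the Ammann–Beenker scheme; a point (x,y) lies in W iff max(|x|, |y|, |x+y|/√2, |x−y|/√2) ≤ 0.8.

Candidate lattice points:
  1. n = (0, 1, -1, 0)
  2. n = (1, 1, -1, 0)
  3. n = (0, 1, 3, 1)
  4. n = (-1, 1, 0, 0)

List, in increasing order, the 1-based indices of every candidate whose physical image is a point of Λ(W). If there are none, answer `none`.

Internal map: ζ^{3j} for j=0..3 gives (1,0), (−√2/2,√2/2), (0,−1), (√2/2,√2/2).
#1 (0, 1, -1, 0): internal (-0.7071, 1.7071); octagon support 1.7071 vs apothem 0.8 → ∉ W
#2 (1, 1, -1, 0): internal (0.2929, 1.7071); octagon support 1.7071 vs apothem 0.8 → ∉ W
#3 (0, 1, 3, 1): internal (0.0000, -1.5858); octagon support 1.5858 vs apothem 0.8 → ∉ W
#4 (-1, 1, 0, 0): internal (-1.7071, 0.7071); octagon support 1.7071 vs apothem 0.8 → ∉ W

none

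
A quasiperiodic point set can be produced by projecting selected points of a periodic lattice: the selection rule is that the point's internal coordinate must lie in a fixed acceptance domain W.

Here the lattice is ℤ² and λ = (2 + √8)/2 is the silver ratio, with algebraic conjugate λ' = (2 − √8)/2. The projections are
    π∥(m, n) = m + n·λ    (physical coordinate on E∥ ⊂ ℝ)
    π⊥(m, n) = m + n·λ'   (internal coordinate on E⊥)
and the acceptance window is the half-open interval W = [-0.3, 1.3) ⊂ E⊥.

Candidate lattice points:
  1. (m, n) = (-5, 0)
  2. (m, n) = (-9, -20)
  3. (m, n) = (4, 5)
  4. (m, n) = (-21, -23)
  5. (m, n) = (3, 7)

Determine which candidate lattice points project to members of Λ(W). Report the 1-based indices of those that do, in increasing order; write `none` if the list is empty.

5

λ' = (2−√8)/2 ≈ -0.414214.
[1] lift (-5,0): star map gives -5.000000; window check -0.3 ≤ -5.000000 < 1.3 is false → out
[2] lift (-9,-20): star map gives -0.715729; window check -0.3 ≤ -0.715729 < 1.3 is false → out
[3] lift (4,5): star map gives 1.928932; window check -0.3 ≤ 1.928932 < 1.3 is false → out
[4] lift (-21,-23): star map gives -11.473088; window check -0.3 ≤ -11.473088 < 1.3 is false → out
[5] lift (3,7): star map gives 0.100505; window check -0.3 ≤ 0.100505 < 1.3 is true → IN Λ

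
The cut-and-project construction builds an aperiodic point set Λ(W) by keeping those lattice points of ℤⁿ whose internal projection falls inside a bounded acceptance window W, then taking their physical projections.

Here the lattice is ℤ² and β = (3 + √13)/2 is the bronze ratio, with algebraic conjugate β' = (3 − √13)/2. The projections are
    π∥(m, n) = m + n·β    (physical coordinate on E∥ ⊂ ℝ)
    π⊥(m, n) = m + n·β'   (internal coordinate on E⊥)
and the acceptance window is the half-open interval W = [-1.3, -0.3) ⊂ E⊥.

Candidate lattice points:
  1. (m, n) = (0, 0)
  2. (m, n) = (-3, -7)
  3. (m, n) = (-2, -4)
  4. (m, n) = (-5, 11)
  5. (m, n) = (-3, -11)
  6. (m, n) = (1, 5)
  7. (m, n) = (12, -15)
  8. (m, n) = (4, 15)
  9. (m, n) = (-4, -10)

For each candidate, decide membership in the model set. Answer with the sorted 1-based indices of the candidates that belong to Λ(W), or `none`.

Compute β' = (3−√13)/2 = -0.302776, so π⊥(m,n) = m -0.302776·n.
[1] lift (0,0): star map gives 0.000000; window check -1.3 ≤ 0.000000 < -0.3 is false → out
[2] lift (-3,-7): star map gives -0.880571; window check -1.3 ≤ -0.880571 < -0.3 is true → IN Λ
[3] lift (-2,-4): star map gives -0.788897; window check -1.3 ≤ -0.788897 < -0.3 is true → IN Λ
[4] lift (-5,11): star map gives -8.330532; window check -1.3 ≤ -8.330532 < -0.3 is false → out
[5] lift (-3,-11): star map gives 0.330532; window check -1.3 ≤ 0.330532 < -0.3 is false → out
[6] lift (1,5): star map gives -0.513878; window check -1.3 ≤ -0.513878 < -0.3 is true → IN Λ
[7] lift (12,-15): star map gives 16.541635; window check -1.3 ≤ 16.541635 < -0.3 is false → out
[8] lift (4,15): star map gives -0.541635; window check -1.3 ≤ -0.541635 < -0.3 is true → IN Λ
[9] lift (-4,-10): star map gives -0.972244; window check -1.3 ≤ -0.972244 < -0.3 is true → IN Λ

2, 3, 6, 8, 9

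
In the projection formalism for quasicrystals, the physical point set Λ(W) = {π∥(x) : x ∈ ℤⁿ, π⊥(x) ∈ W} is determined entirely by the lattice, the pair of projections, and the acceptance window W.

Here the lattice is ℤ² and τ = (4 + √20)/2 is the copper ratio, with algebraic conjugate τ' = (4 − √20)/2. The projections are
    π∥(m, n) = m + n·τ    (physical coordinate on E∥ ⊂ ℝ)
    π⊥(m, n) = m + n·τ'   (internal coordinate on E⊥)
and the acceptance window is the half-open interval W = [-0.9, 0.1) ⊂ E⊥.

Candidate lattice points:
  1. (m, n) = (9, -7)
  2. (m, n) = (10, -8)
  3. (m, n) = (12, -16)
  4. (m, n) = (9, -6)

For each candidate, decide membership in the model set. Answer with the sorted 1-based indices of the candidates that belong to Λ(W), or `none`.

τ' = (4−√20)/2 ≈ -0.2361.
candidate 1: (m,n)=(9,-7) → π∥ = 9-7·τ ≈ -20.6525, π⊥ = 9-7·τ' ≈ 10.6525 ∉ [-0.9, 0.1) ⇒ out
candidate 2: (m,n)=(10,-8) → π∥ = 10-8·τ ≈ -23.8885, π⊥ = 10-8·τ' ≈ 11.8885 ∉ [-0.9, 0.1) ⇒ out
candidate 3: (m,n)=(12,-16) → π∥ = 12-16·τ ≈ -55.7771, π⊥ = 12-16·τ' ≈ 15.7771 ∉ [-0.9, 0.1) ⇒ out
candidate 4: (m,n)=(9,-6) → π∥ = 9-6·τ ≈ -16.4164, π⊥ = 9-6·τ' ≈ 10.4164 ∉ [-0.9, 0.1) ⇒ out

none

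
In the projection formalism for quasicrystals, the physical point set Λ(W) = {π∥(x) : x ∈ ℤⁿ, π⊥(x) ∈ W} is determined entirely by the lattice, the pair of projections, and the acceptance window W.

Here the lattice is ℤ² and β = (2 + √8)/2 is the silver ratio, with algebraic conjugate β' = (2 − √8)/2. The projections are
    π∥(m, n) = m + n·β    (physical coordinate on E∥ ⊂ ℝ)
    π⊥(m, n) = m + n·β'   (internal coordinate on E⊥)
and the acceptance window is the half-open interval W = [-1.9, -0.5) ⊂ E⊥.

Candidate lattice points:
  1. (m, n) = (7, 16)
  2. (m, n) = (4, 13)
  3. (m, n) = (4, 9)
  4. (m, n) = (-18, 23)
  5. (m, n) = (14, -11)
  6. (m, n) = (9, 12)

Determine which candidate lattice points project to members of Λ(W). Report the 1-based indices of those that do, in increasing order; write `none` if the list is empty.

Numerically β ≈ 2.4142 and β' = −1/β ≈ -0.4142.
candidate 1: (m,n)=(7,16) → π∥ = 7+16·β ≈ 45.6274, π⊥ = 7+16·β' ≈ 0.3726 ∉ [-1.9, -0.5) ⇒ out
candidate 2: (m,n)=(4,13) → π∥ = 4+13·β ≈ 35.3848, π⊥ = 4+13·β' ≈ -1.3848 ∈ [-1.9, -0.5) ⇒ IN Λ
candidate 3: (m,n)=(4,9) → π∥ = 4+9·β ≈ 25.7279, π⊥ = 4+9·β' ≈ 0.2721 ∉ [-1.9, -0.5) ⇒ out
candidate 4: (m,n)=(-18,23) → π∥ = -18+23·β ≈ 37.5269, π⊥ = -18+23·β' ≈ -27.5269 ∉ [-1.9, -0.5) ⇒ out
candidate 5: (m,n)=(14,-11) → π∥ = 14-11·β ≈ -12.5563, π⊥ = 14-11·β' ≈ 18.5563 ∉ [-1.9, -0.5) ⇒ out
candidate 6: (m,n)=(9,12) → π∥ = 9+12·β ≈ 37.9706, π⊥ = 9+12·β' ≈ 4.0294 ∉ [-1.9, -0.5) ⇒ out

2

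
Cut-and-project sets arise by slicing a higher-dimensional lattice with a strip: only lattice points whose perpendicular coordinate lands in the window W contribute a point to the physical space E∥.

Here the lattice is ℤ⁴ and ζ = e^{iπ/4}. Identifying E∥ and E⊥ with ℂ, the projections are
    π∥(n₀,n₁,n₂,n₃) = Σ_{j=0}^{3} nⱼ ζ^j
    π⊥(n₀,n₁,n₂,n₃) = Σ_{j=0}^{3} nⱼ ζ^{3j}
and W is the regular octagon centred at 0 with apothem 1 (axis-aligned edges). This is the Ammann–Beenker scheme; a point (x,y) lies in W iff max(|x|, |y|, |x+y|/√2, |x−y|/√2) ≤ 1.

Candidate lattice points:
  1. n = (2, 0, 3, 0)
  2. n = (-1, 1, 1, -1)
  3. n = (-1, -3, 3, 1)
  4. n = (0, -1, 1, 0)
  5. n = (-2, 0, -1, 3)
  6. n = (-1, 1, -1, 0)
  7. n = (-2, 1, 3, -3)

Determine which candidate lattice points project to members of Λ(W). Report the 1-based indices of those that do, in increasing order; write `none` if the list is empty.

Internal map: ζ^{3j} for j=0..3 gives (1,0), (−√2/2,√2/2), (0,−1), (√2/2,√2/2).
#1 (2, 0, 3, 0): internal (2.0000, -3.0000); octagon support 3.5355 vs apothem 1 → ∉ W
#2 (-1, 1, 1, -1): internal (-2.4142, -1.0000); octagon support 2.4142 vs apothem 1 → ∉ W
#3 (-1, -3, 3, 1): internal (1.8284, -4.4142); octagon support 4.4142 vs apothem 1 → ∉ W
#4 (0, -1, 1, 0): internal (0.7071, -1.7071); octagon support 1.7071 vs apothem 1 → ∉ W
#5 (-2, 0, -1, 3): internal (0.1213, 3.1213); octagon support 3.1213 vs apothem 1 → ∉ W
#6 (-1, 1, -1, 0): internal (-1.7071, 1.7071); octagon support 2.4142 vs apothem 1 → ∉ W
#7 (-2, 1, 3, -3): internal (-4.8284, -4.4142); octagon support 6.5355 vs apothem 1 → ∉ W

none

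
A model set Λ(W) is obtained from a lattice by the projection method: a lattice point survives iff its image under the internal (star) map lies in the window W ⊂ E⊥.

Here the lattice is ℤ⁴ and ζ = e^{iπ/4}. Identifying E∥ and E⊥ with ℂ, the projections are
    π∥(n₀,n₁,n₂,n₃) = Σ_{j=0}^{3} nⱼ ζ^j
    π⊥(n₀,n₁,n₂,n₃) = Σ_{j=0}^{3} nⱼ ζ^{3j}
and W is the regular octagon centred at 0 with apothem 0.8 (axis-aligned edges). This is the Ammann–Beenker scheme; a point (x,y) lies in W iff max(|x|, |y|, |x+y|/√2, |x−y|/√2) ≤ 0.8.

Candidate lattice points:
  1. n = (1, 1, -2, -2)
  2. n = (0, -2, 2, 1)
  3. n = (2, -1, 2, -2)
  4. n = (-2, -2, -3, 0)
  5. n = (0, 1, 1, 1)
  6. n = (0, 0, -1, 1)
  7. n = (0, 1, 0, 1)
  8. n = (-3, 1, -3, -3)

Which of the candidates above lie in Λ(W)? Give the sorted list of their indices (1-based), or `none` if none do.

5

π⊥(n) = n₀ + n₁ζ³ + n₂ζ⁶ + n₃ζ⁹ where ζ = e^{iπ/4}.
candidate 1: n = (1, 1, -2, -2) → π⊥ ≈ (-1.121320, +1.292893); max(|x|,|y|,|x±y|/√2) = 1.707107 > 0.8 ⇒ ∉ W
candidate 2: n = (0, -2, 2, 1) → π⊥ ≈ (+2.121320, -2.707107); max(|x|,|y|,|x±y|/√2) = 3.414214 > 0.8 ⇒ ∉ W
candidate 3: n = (2, -1, 2, -2) → π⊥ ≈ (+1.292893, -4.121320); max(|x|,|y|,|x±y|/√2) = 4.121320 > 0.8 ⇒ ∉ W
candidate 4: n = (-2, -2, -3, 0) → π⊥ ≈ (-0.585786, +1.585786); max(|x|,|y|,|x±y|/√2) = 1.585786 > 0.8 ⇒ ∉ W
candidate 5: n = (0, 1, 1, 1) → π⊥ ≈ (+0.000000, +0.414214); max(|x|,|y|,|x±y|/√2) = 0.414214 ≤ 0.8 ⇒ ∈ W
candidate 6: n = (0, 0, -1, 1) → π⊥ ≈ (+0.707107, +1.707107); max(|x|,|y|,|x±y|/√2) = 1.707107 > 0.8 ⇒ ∉ W
candidate 7: n = (0, 1, 0, 1) → π⊥ ≈ (+0.000000, +1.414214); max(|x|,|y|,|x±y|/√2) = 1.414214 > 0.8 ⇒ ∉ W
candidate 8: n = (-3, 1, -3, -3) → π⊥ ≈ (-5.828427, +1.585786); max(|x|,|y|,|x±y|/√2) = 5.828427 > 0.8 ⇒ ∉ W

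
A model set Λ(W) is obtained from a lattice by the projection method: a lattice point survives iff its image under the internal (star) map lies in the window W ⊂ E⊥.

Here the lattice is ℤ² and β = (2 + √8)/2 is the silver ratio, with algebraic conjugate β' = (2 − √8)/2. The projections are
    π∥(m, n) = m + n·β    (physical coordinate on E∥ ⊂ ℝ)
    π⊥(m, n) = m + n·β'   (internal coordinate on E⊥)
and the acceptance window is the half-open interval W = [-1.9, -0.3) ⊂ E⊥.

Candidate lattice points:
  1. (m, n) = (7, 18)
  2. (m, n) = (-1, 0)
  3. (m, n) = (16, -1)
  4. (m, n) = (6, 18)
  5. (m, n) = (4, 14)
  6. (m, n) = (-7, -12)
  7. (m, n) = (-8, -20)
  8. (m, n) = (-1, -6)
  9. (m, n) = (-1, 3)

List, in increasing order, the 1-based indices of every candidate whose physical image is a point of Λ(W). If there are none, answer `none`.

1, 2, 4, 5

Numerically β ≈ 2.4142 and β' = −1/β ≈ -0.4142.
#1 (7,18): internal coord 7 + (18)·β' = -0.4558; -0.4558 ∈ [-1.9, -0.3) → IN Λ
#2 (-1,0): internal coord -1 + (0)·β' = -1.0000; -1.0000 ∈ [-1.9, -0.3) → IN Λ
#3 (16,-1): internal coord 16 + (-1)·β' = +16.4142; +16.4142 ∉ [-1.9, -0.3) → out
#4 (6,18): internal coord 6 + (18)·β' = -1.4558; -1.4558 ∈ [-1.9, -0.3) → IN Λ
#5 (4,14): internal coord 4 + (14)·β' = -1.7990; -1.7990 ∈ [-1.9, -0.3) → IN Λ
#6 (-7,-12): internal coord -7 + (-12)·β' = -2.0294; -2.0294 ∉ [-1.9, -0.3) → out
#7 (-8,-20): internal coord -8 + (-20)·β' = +0.2843; +0.2843 ∉ [-1.9, -0.3) → out
#8 (-1,-6): internal coord -1 + (-6)·β' = +1.4853; +1.4853 ∉ [-1.9, -0.3) → out
#9 (-1,3): internal coord -1 + (3)·β' = -2.2426; -2.2426 ∉ [-1.9, -0.3) → out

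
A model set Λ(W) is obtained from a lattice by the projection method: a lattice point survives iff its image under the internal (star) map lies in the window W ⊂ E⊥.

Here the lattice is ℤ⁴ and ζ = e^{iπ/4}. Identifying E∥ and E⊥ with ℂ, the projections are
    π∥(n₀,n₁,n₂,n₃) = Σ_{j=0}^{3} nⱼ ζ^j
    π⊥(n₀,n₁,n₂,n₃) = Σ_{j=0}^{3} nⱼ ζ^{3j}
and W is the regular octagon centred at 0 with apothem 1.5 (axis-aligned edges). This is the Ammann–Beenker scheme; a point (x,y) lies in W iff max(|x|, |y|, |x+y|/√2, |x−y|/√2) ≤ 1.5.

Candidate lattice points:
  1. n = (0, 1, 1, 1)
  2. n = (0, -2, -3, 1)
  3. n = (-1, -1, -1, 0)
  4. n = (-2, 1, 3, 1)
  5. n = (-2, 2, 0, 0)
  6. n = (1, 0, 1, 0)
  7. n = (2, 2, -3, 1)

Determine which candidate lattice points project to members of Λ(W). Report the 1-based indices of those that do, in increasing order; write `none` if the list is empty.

With ζ = e^{iπ/4} the internal vectors are ζ^0,ζ^3,ζ^6,ζ^9.
#1 (0, 1, 1, 1): internal (0.000000, 0.414214); octagon support 0.414214 vs apothem 1.5 → ∈ W
#2 (0, -2, -3, 1): internal (2.121320, 2.292893); octagon support 3.121320 vs apothem 1.5 → ∉ W
#3 (-1, -1, -1, 0): internal (-0.292893, 0.292893); octagon support 0.414214 vs apothem 1.5 → ∈ W
#4 (-2, 1, 3, 1): internal (-2.000000, -1.585786); octagon support 2.535534 vs apothem 1.5 → ∉ W
#5 (-2, 2, 0, 0): internal (-3.414214, 1.414214); octagon support 3.414214 vs apothem 1.5 → ∉ W
#6 (1, 0, 1, 0): internal (1.000000, -1.000000); octagon support 1.414214 vs apothem 1.5 → ∈ W
#7 (2, 2, -3, 1): internal (1.292893, 5.121320); octagon support 5.121320 vs apothem 1.5 → ∉ W

1, 3, 6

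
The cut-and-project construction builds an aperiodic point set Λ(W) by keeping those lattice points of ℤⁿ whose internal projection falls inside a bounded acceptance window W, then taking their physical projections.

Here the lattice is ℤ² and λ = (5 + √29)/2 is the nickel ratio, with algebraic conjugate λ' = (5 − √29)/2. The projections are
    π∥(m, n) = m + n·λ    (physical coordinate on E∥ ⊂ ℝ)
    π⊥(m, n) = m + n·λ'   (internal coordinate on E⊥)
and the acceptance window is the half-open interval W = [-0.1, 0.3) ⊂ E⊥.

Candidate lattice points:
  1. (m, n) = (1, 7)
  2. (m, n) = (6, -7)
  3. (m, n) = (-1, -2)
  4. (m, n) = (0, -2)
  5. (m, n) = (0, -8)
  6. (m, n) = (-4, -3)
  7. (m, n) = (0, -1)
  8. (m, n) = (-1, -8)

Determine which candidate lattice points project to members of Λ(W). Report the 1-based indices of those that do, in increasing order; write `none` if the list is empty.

Numerically λ ≈ 5.192582 and λ' = −1/λ ≈ -0.192582.
#1 (1,7): internal coord 1 + (7)·λ' = -0.348077; -0.348077 ∉ [-0.1, 0.3) → out
#2 (6,-7): internal coord 6 + (-7)·λ' = +7.348077; +7.348077 ∉ [-0.1, 0.3) → out
#3 (-1,-2): internal coord -1 + (-2)·λ' = -0.614835; -0.614835 ∉ [-0.1, 0.3) → out
#4 (0,-2): internal coord 0 + (-2)·λ' = +0.385165; +0.385165 ∉ [-0.1, 0.3) → out
#5 (0,-8): internal coord 0 + (-8)·λ' = +1.540659; +1.540659 ∉ [-0.1, 0.3) → out
#6 (-4,-3): internal coord -4 + (-3)·λ' = -3.422253; -3.422253 ∉ [-0.1, 0.3) → out
#7 (0,-1): internal coord 0 + (-1)·λ' = +0.192582; +0.192582 ∈ [-0.1, 0.3) → IN Λ
#8 (-1,-8): internal coord -1 + (-8)·λ' = +0.540659; +0.540659 ∉ [-0.1, 0.3) → out

7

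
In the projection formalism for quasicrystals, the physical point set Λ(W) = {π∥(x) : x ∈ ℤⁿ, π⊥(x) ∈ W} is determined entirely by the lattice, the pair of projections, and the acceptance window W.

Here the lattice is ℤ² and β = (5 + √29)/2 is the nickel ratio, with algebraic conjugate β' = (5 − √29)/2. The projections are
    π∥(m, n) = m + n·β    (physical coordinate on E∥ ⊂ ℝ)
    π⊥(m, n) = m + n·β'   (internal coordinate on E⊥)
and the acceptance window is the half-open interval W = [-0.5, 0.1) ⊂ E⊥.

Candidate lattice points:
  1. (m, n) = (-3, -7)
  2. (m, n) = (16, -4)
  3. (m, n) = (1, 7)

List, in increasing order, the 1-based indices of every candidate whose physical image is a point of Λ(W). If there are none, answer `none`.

Numerically β ≈ 5.192582 and β' = −1/β ≈ -0.192582.
#1 (-3,-7): internal coord -3 + (-7)·β' = -1.651923; -1.651923 ∉ [-0.5, 0.1) → out
#2 (16,-4): internal coord 16 + (-4)·β' = +16.770330; +16.770330 ∉ [-0.5, 0.1) → out
#3 (1,7): internal coord 1 + (7)·β' = -0.348077; -0.348077 ∈ [-0.5, 0.1) → IN Λ

3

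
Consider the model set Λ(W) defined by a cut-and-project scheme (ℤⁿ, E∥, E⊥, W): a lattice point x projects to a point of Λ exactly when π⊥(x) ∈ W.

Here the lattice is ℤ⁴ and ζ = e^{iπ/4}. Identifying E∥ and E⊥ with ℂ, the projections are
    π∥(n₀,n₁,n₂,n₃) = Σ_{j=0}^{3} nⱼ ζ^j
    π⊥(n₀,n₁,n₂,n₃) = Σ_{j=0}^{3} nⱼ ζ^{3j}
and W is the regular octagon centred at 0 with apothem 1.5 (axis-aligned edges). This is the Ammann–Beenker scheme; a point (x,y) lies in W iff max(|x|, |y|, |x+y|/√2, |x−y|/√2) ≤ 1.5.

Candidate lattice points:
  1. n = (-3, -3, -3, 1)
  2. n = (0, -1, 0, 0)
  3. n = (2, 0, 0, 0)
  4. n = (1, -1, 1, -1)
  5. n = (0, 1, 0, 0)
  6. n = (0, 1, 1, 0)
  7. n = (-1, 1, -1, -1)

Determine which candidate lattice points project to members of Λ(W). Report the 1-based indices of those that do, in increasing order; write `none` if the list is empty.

With ζ = e^{iπ/4} the internal vectors are ζ^0,ζ^3,ζ^6,ζ^9.
candidate 1: n = (-3, -3, -3, 1) → π⊥ ≈ (-0.17157, +1.58579); max(|x|,|y|,|x±y|/√2) = 1.58579 > 1.5 ⇒ ∉ W
candidate 2: n = (0, -1, 0, 0) → π⊥ ≈ (+0.70711, -0.70711); max(|x|,|y|,|x±y|/√2) = 1.00000 ≤ 1.5 ⇒ ∈ W
candidate 3: n = (2, 0, 0, 0) → π⊥ ≈ (+2.00000, +0.00000); max(|x|,|y|,|x±y|/√2) = 2.00000 > 1.5 ⇒ ∉ W
candidate 4: n = (1, -1, 1, -1) → π⊥ ≈ (+1.00000, -2.41421); max(|x|,|y|,|x±y|/√2) = 2.41421 > 1.5 ⇒ ∉ W
candidate 5: n = (0, 1, 0, 0) → π⊥ ≈ (-0.70711, +0.70711); max(|x|,|y|,|x±y|/√2) = 1.00000 ≤ 1.5 ⇒ ∈ W
candidate 6: n = (0, 1, 1, 0) → π⊥ ≈ (-0.70711, -0.29289); max(|x|,|y|,|x±y|/√2) = 0.70711 ≤ 1.5 ⇒ ∈ W
candidate 7: n = (-1, 1, -1, -1) → π⊥ ≈ (-2.41421, +1.00000); max(|x|,|y|,|x±y|/√2) = 2.41421 > 1.5 ⇒ ∉ W

2, 5, 6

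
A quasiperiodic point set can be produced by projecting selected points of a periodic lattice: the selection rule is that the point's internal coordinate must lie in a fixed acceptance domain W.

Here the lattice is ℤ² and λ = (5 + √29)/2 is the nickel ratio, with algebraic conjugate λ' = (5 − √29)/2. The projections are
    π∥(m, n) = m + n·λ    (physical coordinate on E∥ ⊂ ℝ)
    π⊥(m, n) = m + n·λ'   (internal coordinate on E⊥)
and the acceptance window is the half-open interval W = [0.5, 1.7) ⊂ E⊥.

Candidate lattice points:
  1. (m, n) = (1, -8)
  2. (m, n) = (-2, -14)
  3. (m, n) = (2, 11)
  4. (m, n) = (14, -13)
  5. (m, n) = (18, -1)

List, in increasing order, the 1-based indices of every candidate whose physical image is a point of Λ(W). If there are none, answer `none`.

Numerically λ ≈ 5.19258 and λ' = −1/λ ≈ -0.19258.
candidate 1: (m,n)=(1,-8) → π∥ = 1-8·λ ≈ -40.54066, π⊥ = 1-8·λ' ≈ 2.54066 ∉ [0.5, 1.7) ⇒ out
candidate 2: (m,n)=(-2,-14) → π∥ = -2-14·λ ≈ -74.69615, π⊥ = -2-14·λ' ≈ 0.69615 ∈ [0.5, 1.7) ⇒ IN Λ
candidate 3: (m,n)=(2,11) → π∥ = 2+11·λ ≈ 59.11841, π⊥ = 2+11·λ' ≈ -0.11841 ∉ [0.5, 1.7) ⇒ out
candidate 4: (m,n)=(14,-13) → π∥ = 14-13·λ ≈ -53.50357, π⊥ = 14-13·λ' ≈ 16.50357 ∉ [0.5, 1.7) ⇒ out
candidate 5: (m,n)=(18,-1) → π∥ = 18-1·λ ≈ 12.80742, π⊥ = 18-1·λ' ≈ 18.19258 ∉ [0.5, 1.7) ⇒ out

2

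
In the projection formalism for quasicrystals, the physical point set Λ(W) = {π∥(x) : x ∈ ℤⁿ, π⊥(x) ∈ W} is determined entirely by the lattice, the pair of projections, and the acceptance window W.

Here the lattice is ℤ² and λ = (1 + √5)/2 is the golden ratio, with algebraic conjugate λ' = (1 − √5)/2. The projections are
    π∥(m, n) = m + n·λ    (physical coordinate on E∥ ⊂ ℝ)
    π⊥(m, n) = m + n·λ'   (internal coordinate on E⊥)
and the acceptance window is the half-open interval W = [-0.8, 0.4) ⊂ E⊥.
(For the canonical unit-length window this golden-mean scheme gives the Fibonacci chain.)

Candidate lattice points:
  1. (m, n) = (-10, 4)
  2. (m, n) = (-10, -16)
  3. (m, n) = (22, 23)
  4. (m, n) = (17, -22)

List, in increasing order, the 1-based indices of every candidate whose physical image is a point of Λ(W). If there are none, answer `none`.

2

Compute λ' = (1−√5)/2 = -0.618034, so π⊥(m,n) = m -0.618034·n.
#1 (-10,4): internal coord -10 + (4)·λ' = -12.472136; -12.472136 ∉ [-0.8, 0.4) → out
#2 (-10,-16): internal coord -10 + (-16)·λ' = -0.111456; -0.111456 ∈ [-0.8, 0.4) → IN Λ
#3 (22,23): internal coord 22 + (23)·λ' = +7.785218; +7.785218 ∉ [-0.8, 0.4) → out
#4 (17,-22): internal coord 17 + (-22)·λ' = +30.596748; +30.596748 ∉ [-0.8, 0.4) → out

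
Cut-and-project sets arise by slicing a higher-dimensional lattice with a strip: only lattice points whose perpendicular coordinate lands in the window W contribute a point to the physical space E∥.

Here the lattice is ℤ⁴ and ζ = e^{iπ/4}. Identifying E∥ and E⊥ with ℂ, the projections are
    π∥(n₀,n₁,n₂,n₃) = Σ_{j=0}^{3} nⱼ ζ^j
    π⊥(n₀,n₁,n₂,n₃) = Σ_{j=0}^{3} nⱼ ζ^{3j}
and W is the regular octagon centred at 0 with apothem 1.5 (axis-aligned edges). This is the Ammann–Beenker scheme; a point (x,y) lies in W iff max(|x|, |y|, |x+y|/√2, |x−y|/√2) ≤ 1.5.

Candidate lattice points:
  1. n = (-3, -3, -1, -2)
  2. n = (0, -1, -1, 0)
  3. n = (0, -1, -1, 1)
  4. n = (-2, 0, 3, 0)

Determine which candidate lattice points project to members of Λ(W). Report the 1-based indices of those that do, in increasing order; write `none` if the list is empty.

2

With ζ = e^{iπ/4} the internal vectors are ζ^0,ζ^3,ζ^6,ζ^9.
candidate 1: n = (-3, -3, -1, -2) → π⊥ ≈ (-2.29289, -2.53553); max(|x|,|y|,|x±y|/√2) = 3.41421 > 1.5 ⇒ ∉ W
candidate 2: n = (0, -1, -1, 0) → π⊥ ≈ (+0.70711, +0.29289); max(|x|,|y|,|x±y|/√2) = 0.70711 ≤ 1.5 ⇒ ∈ W
candidate 3: n = (0, -1, -1, 1) → π⊥ ≈ (+1.41421, +1.00000); max(|x|,|y|,|x±y|/√2) = 1.70711 > 1.5 ⇒ ∉ W
candidate 4: n = (-2, 0, 3, 0) → π⊥ ≈ (-2.00000, -3.00000); max(|x|,|y|,|x±y|/√2) = 3.53553 > 1.5 ⇒ ∉ W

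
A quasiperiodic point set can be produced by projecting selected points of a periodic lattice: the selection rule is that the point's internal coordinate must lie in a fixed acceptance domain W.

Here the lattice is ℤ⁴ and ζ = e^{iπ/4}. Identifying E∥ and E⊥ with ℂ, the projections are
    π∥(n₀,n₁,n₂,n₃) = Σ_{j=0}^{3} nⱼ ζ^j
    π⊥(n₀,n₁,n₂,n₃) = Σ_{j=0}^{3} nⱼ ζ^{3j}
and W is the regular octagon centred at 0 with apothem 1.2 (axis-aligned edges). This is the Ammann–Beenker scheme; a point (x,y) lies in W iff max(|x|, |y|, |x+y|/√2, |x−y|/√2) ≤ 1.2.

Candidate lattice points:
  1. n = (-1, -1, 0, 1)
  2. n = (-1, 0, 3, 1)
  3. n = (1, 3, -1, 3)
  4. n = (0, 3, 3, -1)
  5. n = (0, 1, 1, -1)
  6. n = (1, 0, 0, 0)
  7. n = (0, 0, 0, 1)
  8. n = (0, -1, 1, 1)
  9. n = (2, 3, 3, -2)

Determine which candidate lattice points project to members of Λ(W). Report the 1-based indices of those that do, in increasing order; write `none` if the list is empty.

π⊥(n) = n₀ + n₁ζ³ + n₂ζ⁶ + n₃ζ⁹ where ζ = e^{iπ/4}.
candidate 1: n = (-1, -1, 0, 1) → π⊥ ≈ (+0.41421, +0.00000); max(|x|,|y|,|x±y|/√2) = 0.41421 ≤ 1.2 ⇒ ∈ W
candidate 2: n = (-1, 0, 3, 1) → π⊥ ≈ (-0.29289, -2.29289); max(|x|,|y|,|x±y|/√2) = 2.29289 > 1.2 ⇒ ∉ W
candidate 3: n = (1, 3, -1, 3) → π⊥ ≈ (+1.00000, +5.24264); max(|x|,|y|,|x±y|/√2) = 5.24264 > 1.2 ⇒ ∉ W
candidate 4: n = (0, 3, 3, -1) → π⊥ ≈ (-2.82843, -1.58579); max(|x|,|y|,|x±y|/√2) = 3.12132 > 1.2 ⇒ ∉ W
candidate 5: n = (0, 1, 1, -1) → π⊥ ≈ (-1.41421, -1.00000); max(|x|,|y|,|x±y|/√2) = 1.70711 > 1.2 ⇒ ∉ W
candidate 6: n = (1, 0, 0, 0) → π⊥ ≈ (+1.00000, +0.00000); max(|x|,|y|,|x±y|/√2) = 1.00000 ≤ 1.2 ⇒ ∈ W
candidate 7: n = (0, 0, 0, 1) → π⊥ ≈ (+0.70711, +0.70711); max(|x|,|y|,|x±y|/√2) = 1.00000 ≤ 1.2 ⇒ ∈ W
candidate 8: n = (0, -1, 1, 1) → π⊥ ≈ (+1.41421, -1.00000); max(|x|,|y|,|x±y|/√2) = 1.70711 > 1.2 ⇒ ∉ W
candidate 9: n = (2, 3, 3, -2) → π⊥ ≈ (-1.53553, -2.29289); max(|x|,|y|,|x±y|/√2) = 2.70711 > 1.2 ⇒ ∉ W

1, 6, 7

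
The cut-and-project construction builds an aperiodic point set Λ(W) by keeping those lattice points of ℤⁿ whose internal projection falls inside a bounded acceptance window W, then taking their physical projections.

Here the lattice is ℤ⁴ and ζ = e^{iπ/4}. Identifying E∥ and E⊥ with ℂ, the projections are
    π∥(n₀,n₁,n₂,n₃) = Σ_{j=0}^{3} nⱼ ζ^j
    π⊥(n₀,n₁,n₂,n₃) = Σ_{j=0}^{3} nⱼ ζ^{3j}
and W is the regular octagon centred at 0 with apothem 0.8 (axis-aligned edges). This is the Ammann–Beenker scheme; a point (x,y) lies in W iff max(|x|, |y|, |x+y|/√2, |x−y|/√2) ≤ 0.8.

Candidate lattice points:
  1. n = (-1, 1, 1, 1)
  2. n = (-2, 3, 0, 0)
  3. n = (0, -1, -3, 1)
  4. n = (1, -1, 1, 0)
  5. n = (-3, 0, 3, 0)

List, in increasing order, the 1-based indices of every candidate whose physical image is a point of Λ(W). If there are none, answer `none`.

none

π⊥(n) = n₀ + n₁ζ³ + n₂ζ⁶ + n₃ζ⁹ where ζ = e^{iπ/4}.
#1 (-1, 1, 1, 1): internal (-1.000000, 0.414214); octagon support 1.000000 vs apothem 0.8 → ∉ W
#2 (-2, 3, 0, 0): internal (-4.121320, 2.121320); octagon support 4.414214 vs apothem 0.8 → ∉ W
#3 (0, -1, -3, 1): internal (1.414214, 3.000000); octagon support 3.121320 vs apothem 0.8 → ∉ W
#4 (1, -1, 1, 0): internal (1.707107, -1.707107); octagon support 2.414214 vs apothem 0.8 → ∉ W
#5 (-3, 0, 3, 0): internal (-3.000000, -3.000000); octagon support 4.242641 vs apothem 0.8 → ∉ W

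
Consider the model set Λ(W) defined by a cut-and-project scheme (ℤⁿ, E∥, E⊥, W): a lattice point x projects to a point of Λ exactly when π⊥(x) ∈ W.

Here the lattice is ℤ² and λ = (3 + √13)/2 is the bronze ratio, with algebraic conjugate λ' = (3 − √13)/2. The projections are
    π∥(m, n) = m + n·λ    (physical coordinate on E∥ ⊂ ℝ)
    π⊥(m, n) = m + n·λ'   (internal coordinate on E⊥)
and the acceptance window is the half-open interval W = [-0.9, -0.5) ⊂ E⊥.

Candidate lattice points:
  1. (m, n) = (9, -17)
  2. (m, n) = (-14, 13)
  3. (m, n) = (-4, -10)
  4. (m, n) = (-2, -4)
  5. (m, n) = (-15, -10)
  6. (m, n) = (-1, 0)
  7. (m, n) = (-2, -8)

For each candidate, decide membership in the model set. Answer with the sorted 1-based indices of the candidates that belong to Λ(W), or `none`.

4

Numerically λ ≈ 3.302776 and λ' = −1/λ ≈ -0.302776.
candidate 1: (m,n)=(9,-17) → π∥ = 9-17·λ ≈ -47.147186, π⊥ = 9-17·λ' ≈ 14.147186 ∉ [-0.9, -0.5) ⇒ out
candidate 2: (m,n)=(-14,13) → π∥ = -14+13·λ ≈ 28.936083, π⊥ = -14+13·λ' ≈ -17.936083 ∉ [-0.9, -0.5) ⇒ out
candidate 3: (m,n)=(-4,-10) → π∥ = -4-10·λ ≈ -37.027756, π⊥ = -4-10·λ' ≈ -0.972244 ∉ [-0.9, -0.5) ⇒ out
candidate 4: (m,n)=(-2,-4) → π∥ = -2-4·λ ≈ -15.211103, π⊥ = -2-4·λ' ≈ -0.788897 ∈ [-0.9, -0.5) ⇒ IN Λ
candidate 5: (m,n)=(-15,-10) → π∥ = -15-10·λ ≈ -48.027756, π⊥ = -15-10·λ' ≈ -11.972244 ∉ [-0.9, -0.5) ⇒ out
candidate 6: (m,n)=(-1,0) → π∥ = -1+0·λ ≈ -1.000000, π⊥ = -1+0·λ' ≈ -1.000000 ∉ [-0.9, -0.5) ⇒ out
candidate 7: (m,n)=(-2,-8) → π∥ = -2-8·λ ≈ -28.422205, π⊥ = -2-8·λ' ≈ 0.422205 ∉ [-0.9, -0.5) ⇒ out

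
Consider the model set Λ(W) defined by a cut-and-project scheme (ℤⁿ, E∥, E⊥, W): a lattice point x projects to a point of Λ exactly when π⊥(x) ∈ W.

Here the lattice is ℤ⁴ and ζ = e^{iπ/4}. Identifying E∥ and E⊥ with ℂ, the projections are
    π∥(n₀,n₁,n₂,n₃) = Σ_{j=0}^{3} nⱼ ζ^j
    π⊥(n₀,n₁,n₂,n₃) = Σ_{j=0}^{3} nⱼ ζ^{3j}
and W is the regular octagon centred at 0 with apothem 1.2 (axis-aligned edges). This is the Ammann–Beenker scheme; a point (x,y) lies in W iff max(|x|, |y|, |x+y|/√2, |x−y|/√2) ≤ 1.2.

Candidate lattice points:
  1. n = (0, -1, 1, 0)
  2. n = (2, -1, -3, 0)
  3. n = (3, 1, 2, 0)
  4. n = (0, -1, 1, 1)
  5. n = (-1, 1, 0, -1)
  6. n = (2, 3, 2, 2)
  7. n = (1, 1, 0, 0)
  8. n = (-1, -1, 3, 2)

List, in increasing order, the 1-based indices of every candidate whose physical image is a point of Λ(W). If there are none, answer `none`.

7

π⊥(n) = n₀ + n₁ζ³ + n₂ζ⁶ + n₃ζ⁹ where ζ = e^{iπ/4}.
candidate 1: n = (0, -1, 1, 0) → π⊥ ≈ (+0.7071, -1.7071); max(|x|,|y|,|x±y|/√2) = 1.7071 > 1.2 ⇒ ∉ W
candidate 2: n = (2, -1, -3, 0) → π⊥ ≈ (+2.7071, +2.2929); max(|x|,|y|,|x±y|/√2) = 3.5355 > 1.2 ⇒ ∉ W
candidate 3: n = (3, 1, 2, 0) → π⊥ ≈ (+2.2929, -1.2929); max(|x|,|y|,|x±y|/√2) = 2.5355 > 1.2 ⇒ ∉ W
candidate 4: n = (0, -1, 1, 1) → π⊥ ≈ (+1.4142, -1.0000); max(|x|,|y|,|x±y|/√2) = 1.7071 > 1.2 ⇒ ∉ W
candidate 5: n = (-1, 1, 0, -1) → π⊥ ≈ (-2.4142, +0.0000); max(|x|,|y|,|x±y|/√2) = 2.4142 > 1.2 ⇒ ∉ W
candidate 6: n = (2, 3, 2, 2) → π⊥ ≈ (+1.2929, +1.5355); max(|x|,|y|,|x±y|/√2) = 2.0000 > 1.2 ⇒ ∉ W
candidate 7: n = (1, 1, 0, 0) → π⊥ ≈ (+0.2929, +0.7071); max(|x|,|y|,|x±y|/√2) = 0.7071 ≤ 1.2 ⇒ ∈ W
candidate 8: n = (-1, -1, 3, 2) → π⊥ ≈ (+1.1213, -2.2929); max(|x|,|y|,|x±y|/√2) = 2.4142 > 1.2 ⇒ ∉ W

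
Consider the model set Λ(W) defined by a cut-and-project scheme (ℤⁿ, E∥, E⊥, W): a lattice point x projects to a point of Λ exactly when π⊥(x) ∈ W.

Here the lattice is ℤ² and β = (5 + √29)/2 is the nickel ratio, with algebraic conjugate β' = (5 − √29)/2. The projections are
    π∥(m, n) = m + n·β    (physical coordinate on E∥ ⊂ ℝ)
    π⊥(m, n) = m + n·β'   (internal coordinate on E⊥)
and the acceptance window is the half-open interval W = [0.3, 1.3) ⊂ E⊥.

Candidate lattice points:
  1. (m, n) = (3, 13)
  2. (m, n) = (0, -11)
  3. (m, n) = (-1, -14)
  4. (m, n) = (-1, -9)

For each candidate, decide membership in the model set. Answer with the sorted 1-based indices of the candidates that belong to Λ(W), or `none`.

Compute β' = (5−√29)/2 = -0.19258, so π⊥(m,n) = m -0.19258·n.
[1] lift (3,13): star map gives 0.49643; window check 0.3 ≤ 0.49643 < 1.3 is true → IN Λ
[2] lift (0,-11): star map gives 2.11841; window check 0.3 ≤ 2.11841 < 1.3 is false → out
[3] lift (-1,-14): star map gives 1.69615; window check 0.3 ≤ 1.69615 < 1.3 is false → out
[4] lift (-1,-9): star map gives 0.73324; window check 0.3 ≤ 0.73324 < 1.3 is true → IN Λ

1, 4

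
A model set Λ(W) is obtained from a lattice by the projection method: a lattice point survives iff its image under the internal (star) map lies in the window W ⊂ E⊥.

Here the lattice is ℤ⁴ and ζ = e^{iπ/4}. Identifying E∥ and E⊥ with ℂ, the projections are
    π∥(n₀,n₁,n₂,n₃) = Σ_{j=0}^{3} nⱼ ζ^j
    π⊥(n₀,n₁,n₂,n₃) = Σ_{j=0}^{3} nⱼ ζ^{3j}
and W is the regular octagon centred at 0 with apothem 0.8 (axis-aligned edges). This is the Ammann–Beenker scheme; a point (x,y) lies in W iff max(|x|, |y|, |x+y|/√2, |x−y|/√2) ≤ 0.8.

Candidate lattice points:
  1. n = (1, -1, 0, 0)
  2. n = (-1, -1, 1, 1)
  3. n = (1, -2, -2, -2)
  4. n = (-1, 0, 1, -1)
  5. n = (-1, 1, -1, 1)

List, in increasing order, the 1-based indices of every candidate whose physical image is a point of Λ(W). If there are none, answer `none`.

none

Internal map: ζ^{3j} for j=0..3 gives (1,0), (−√2/2,√2/2), (0,−1), (√2/2,√2/2).
candidate 1: n = (1, -1, 0, 0) → π⊥ ≈ (+1.7071, -0.7071); max(|x|,|y|,|x±y|/√2) = 1.7071 > 0.8 ⇒ ∉ W
candidate 2: n = (-1, -1, 1, 1) → π⊥ ≈ (+0.4142, -1.0000); max(|x|,|y|,|x±y|/√2) = 1.0000 > 0.8 ⇒ ∉ W
candidate 3: n = (1, -2, -2, -2) → π⊥ ≈ (+1.0000, -0.8284); max(|x|,|y|,|x±y|/√2) = 1.2929 > 0.8 ⇒ ∉ W
candidate 4: n = (-1, 0, 1, -1) → π⊥ ≈ (-1.7071, -1.7071); max(|x|,|y|,|x±y|/√2) = 2.4142 > 0.8 ⇒ ∉ W
candidate 5: n = (-1, 1, -1, 1) → π⊥ ≈ (-1.0000, +2.4142); max(|x|,|y|,|x±y|/√2) = 2.4142 > 0.8 ⇒ ∉ W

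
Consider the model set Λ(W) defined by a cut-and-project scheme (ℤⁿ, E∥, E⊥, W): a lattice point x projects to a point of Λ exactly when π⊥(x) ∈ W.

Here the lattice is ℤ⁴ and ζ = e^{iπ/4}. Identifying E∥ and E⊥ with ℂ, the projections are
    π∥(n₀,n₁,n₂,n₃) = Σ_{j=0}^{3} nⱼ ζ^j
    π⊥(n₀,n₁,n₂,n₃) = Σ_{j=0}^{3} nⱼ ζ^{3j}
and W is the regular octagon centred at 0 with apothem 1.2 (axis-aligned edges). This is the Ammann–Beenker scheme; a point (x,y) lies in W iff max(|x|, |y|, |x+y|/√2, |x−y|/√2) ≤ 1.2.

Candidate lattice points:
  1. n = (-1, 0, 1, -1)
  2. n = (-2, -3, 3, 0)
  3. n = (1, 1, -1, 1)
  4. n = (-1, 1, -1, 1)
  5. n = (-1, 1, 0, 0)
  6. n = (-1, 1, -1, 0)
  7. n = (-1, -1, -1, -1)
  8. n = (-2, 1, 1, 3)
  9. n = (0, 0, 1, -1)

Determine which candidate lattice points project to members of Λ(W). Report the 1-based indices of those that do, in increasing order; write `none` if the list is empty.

π⊥(n) = n₀ + n₁ζ³ + n₂ζ⁶ + n₃ζ⁹ where ζ = e^{iπ/4}.
#1 (-1, 0, 1, -1): internal (-1.70711, -1.70711); octagon support 2.41421 vs apothem 1.2 → ∉ W
#2 (-2, -3, 3, 0): internal (0.12132, -5.12132); octagon support 5.12132 vs apothem 1.2 → ∉ W
#3 (1, 1, -1, 1): internal (1.00000, 2.41421); octagon support 2.41421 vs apothem 1.2 → ∉ W
#4 (-1, 1, -1, 1): internal (-1.00000, 2.41421); octagon support 2.41421 vs apothem 1.2 → ∉ W
#5 (-1, 1, 0, 0): internal (-1.70711, 0.70711); octagon support 1.70711 vs apothem 1.2 → ∉ W
#6 (-1, 1, -1, 0): internal (-1.70711, 1.70711); octagon support 2.41421 vs apothem 1.2 → ∉ W
#7 (-1, -1, -1, -1): internal (-1.00000, -0.41421); octagon support 1.00000 vs apothem 1.2 → ∈ W
#8 (-2, 1, 1, 3): internal (-0.58579, 1.82843); octagon support 1.82843 vs apothem 1.2 → ∉ W
#9 (0, 0, 1, -1): internal (-0.70711, -1.70711); octagon support 1.70711 vs apothem 1.2 → ∉ W

7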